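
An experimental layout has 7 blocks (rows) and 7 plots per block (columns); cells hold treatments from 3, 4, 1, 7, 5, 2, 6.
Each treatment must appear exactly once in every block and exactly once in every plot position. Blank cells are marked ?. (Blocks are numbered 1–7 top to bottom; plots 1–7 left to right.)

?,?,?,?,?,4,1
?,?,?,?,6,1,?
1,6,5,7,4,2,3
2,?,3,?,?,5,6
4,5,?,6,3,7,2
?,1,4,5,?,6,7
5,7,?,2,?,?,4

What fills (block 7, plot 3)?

6

Block 1, plot 4: block 1 has {4, 1} and plot 4 has {7, 5, 2, 6}, leaving only 3.
Block 1, plot 2: block 1 has {3, 4, 1} and plot 2 has {1, 7, 5, 6}, leaving only 2.
Block 2, plot 4: block 2 has {1, 6} and plot 4 has {3, 7, 5, 2, 6}, leaving only 4.
Block 2, plot 2: block 2 has {4, 1, 6} and plot 2 has {1, 7, 5, 2, 6}, leaving only 3.
Block 2, plot 1: block 2 has {3, 4, 1, 6} and plot 1 has {4, 1, 5, 2}, leaving only 7.
Block 1, plot 1: block 1 has {3, 4, 1, 2} and plot 1 has {4, 1, 7, 5, 2}, leaving only 6.
Block 1, plot 3: block 1 has {3, 4, 1, 2, 6} and plot 3 has {3, 4, 5}, leaving only 7.
Block 1, plot 5: block 1 has {3, 4, 1, 7, 2, 6} and plot 5 has {3, 4, 6}, leaving only 5.
Block 2, plot 3: block 2 has {3, 4, 1, 7, 6} and plot 3 has {3, 4, 7, 5}, leaving only 2.
Block 2, plot 7: block 2 has {3, 4, 1, 7, 2, 6} and plot 7 has {3, 4, 1, 7, 2, 6}, leaving only 5.
Block 4, plot 2: block 4 has {3, 5, 2, 6} and plot 2 has {3, 1, 7, 5, 2, 6}, leaving only 4.
Block 4, plot 4: block 4 has {3, 4, 5, 2, 6} and plot 4 has {3, 4, 7, 5, 2, 6}, leaving only 1.
Block 4, plot 5: block 4 has {3, 4, 1, 5, 2, 6} and plot 5 has {3, 4, 5, 6}, leaving only 7.
Block 5, plot 3: block 5 has {3, 4, 7, 5, 2, 6} and plot 3 has {3, 4, 7, 5, 2}, leaving only 1.
Block 7 already has {4, 7, 5, 2} and plot 3 already has {3, 4, 1, 7, 5, 2}, so block 7, plot 3 must be 6.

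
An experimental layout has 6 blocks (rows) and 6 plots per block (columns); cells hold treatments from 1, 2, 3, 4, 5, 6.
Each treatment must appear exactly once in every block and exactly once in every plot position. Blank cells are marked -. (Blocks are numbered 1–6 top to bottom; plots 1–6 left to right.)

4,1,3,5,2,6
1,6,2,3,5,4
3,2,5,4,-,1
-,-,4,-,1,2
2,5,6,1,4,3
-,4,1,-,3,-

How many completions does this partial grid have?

1

Block 3, plot 5: eliminating its block and plot leaves {6}.
Block 4, plot 1: eliminating its block and plot leaves {5, 6}.
Block 4, plot 2: eliminating its block and plot leaves {3}.
Block 4, plot 4: eliminating its block and plot leaves {6}.
Block 6, plot 1: eliminating its block and plot leaves {5, 6}.
Block 6, plot 4: eliminating its block and plot leaves {2, 6}.
Block 6, plot 6: eliminating its block and plot leaves {5}.
Only one assignment across all blanks avoids any block or plot repeat, giving 1 completion.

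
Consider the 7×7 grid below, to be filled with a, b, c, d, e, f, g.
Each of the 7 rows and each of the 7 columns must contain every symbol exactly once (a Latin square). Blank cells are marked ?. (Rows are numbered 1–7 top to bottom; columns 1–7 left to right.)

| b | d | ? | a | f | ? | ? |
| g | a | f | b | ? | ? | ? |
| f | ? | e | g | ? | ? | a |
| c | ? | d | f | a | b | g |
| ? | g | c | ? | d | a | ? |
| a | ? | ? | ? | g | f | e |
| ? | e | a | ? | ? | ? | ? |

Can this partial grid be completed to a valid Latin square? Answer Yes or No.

Row 4, column 2: row 4 together with column 2 already contain {a, b, c, d, e, f, g} — every symbol — so nothing can go there. The grid has no valid completion.

No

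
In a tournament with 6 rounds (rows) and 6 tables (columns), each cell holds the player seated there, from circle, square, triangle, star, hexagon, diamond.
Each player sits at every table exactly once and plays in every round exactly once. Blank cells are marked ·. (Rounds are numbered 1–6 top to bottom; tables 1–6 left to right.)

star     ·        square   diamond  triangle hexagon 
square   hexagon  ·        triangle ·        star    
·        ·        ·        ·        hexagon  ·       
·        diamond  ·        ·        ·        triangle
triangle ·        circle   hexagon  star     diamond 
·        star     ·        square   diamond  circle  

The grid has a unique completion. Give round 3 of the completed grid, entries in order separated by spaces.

Round 3, table 6: round 3 has {hexagon} and table 6 has {circle, triangle, star, hexagon, diamond}, leaving only square.
Round 1, table 2: round 1 has {square, triangle, star, hexagon, diamond} and table 2 has {star, hexagon, diamond}, leaving only circle.
Round 3, table 2: round 3 has {square, hexagon} and table 2 has {circle, star, hexagon, diamond}, leaving only triangle.
Round 2, table 3: round 2 has {square, triangle, star, hexagon} and table 3 has {circle, square}, leaving only diamond.
Round 3, table 3: round 3 has {square, triangle, hexagon} and table 3 has {circle, square, diamond}, leaving only star.
Round 3, table 4: round 3 has {square, triangle, star, hexagon} and table 4 has {square, triangle, hexagon, diamond}, leaving only circle.
Round 3, table 1: round 3 has {circle, square, triangle, star, hexagon} and table 1 has {square, triangle, star}, leaving only diamond.
So round 3 reads: diamond triangle star circle hexagon square.

diamond triangle star circle hexagon square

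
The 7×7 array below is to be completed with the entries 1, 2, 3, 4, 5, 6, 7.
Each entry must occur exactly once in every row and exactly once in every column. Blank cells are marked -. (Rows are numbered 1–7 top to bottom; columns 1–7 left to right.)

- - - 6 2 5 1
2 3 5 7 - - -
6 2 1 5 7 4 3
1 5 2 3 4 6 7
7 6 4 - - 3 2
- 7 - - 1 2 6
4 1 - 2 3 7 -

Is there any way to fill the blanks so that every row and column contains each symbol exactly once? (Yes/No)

No row or column among the givens repeats a symbol, and propagating forced cells runs into no contradiction.
One valid completion exists (for instance, 3 4 7 6 2 5 1 / 2 3 5 7 6 1 4 / 6 2 1 5 7 4 3 / 1 5 2 3 4 6 7 / 7 6 4 1 5 3 2 / 5 7 3 4 1 2 6 / 4 1 6 2 3 7 5).

Yes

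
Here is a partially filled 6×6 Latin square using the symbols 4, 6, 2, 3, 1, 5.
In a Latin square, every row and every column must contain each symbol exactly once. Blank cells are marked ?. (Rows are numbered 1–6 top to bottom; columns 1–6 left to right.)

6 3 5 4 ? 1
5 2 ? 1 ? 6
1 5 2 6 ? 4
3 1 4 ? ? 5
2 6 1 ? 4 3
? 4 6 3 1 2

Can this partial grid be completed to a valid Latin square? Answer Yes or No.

Row 6, column 1: row 6 together with column 1 already contain {4, 6, 2, 3, 1, 5} — every symbol — so nothing can go there. The grid has no valid completion.

No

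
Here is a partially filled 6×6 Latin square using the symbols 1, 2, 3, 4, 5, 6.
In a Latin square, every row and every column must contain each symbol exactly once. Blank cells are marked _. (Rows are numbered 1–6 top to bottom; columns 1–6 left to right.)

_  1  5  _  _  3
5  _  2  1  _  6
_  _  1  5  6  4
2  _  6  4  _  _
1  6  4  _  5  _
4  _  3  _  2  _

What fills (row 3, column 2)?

Row 1, column 1: row 1 has {1, 3, 5} and column 1 has {1, 2, 4, 5}, leaving only 6.
Row 1, column 4: row 1 has {1, 3, 5, 6} and column 4 has {1, 4, 5}, leaving only 2.
Row 1, column 5: row 1 has {1, 2, 3, 5, 6} and column 5 has {2, 5, 6}, leaving only 4.
Row 2, column 5: row 2 has {1, 2, 5, 6} and column 5 has {2, 4, 5, 6}, leaving only 3.
Row 2, column 2: row 2 has {1, 2, 3, 5, 6} and column 2 has {1, 6}, leaving only 4.
Row 3, column 1: row 3 has {1, 4, 5, 6} and column 1 has {1, 2, 4, 5, 6}, leaving only 3.
Row 3 already has {1, 3, 4, 5, 6} and column 2 already has {1, 4, 6}, so row 3, column 2 must be 2.

2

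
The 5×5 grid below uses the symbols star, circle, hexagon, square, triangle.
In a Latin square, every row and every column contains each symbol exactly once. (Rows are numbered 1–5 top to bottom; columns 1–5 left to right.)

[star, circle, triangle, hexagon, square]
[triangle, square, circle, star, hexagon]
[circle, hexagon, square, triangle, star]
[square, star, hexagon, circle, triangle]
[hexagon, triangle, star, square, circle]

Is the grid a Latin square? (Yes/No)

Yes

Each row is a permutation of the 5 symbols, and so is each column.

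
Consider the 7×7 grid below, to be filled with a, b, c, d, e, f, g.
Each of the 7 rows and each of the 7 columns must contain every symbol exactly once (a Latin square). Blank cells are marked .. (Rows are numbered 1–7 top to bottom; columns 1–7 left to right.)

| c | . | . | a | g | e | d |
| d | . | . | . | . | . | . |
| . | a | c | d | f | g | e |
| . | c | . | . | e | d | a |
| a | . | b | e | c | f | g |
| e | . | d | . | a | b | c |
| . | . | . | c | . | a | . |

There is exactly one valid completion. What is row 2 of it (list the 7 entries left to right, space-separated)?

Row 2, column 5: row 2 has {d} and column 5 has {a, c, e, f, g}, leaving only b.
Row 2, column 6: row 2 has {b, d} and column 6 has {a, b, d, e, f, g}, leaving only c.
Row 2, column 7: row 2 has {b, c, d} and column 7 has {a, c, d, e, g}, leaving only f.
Row 2, column 4: row 2 has {b, c, d, f} and column 4 has {a, c, d, e}, leaving only g.
Row 2, column 2: row 2 has {b, c, d, f, g} and column 2 has {a, c}, leaving only e.
Row 2, column 3: row 2 has {b, c, d, e, f, g} and column 3 has {b, c, d}, leaving only a.
So row 2 reads: d e a g b c f.

d e a g b c f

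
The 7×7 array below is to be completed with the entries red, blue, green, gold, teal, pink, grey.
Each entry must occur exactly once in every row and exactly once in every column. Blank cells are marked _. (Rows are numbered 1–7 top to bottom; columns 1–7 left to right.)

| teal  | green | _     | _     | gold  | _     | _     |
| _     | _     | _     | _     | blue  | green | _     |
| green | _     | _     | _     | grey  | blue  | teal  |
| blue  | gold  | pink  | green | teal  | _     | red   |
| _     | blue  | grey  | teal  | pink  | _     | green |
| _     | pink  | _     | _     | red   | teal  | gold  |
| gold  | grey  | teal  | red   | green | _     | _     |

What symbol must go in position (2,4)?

Row 3, column 2: row 3 has {blue, green, teal, grey} and column 2 has {blue, green, gold, pink, grey}, leaving only red.
Row 2, column 2: row 2 has {blue, green} and column 2 has {red, blue, green, gold, pink, grey}, leaving only teal.
Row 3, column 3: row 3 has {red, blue, green, teal, grey} and column 3 has {teal, pink, grey}, leaving only gold.
Row 2, column 3: row 2 has {blue, green, teal} and column 3 has {gold, teal, pink, grey}, leaving only red.
Row 1, column 3: row 1 has {green, gold, teal} and column 3 has {red, gold, teal, pink, grey}, leaving only blue.
Row 3, column 4: row 3 has {red, blue, green, gold, teal, grey} and column 4 has {red, green, teal}, leaving only pink.
Row 1, column 4: row 1 has {blue, green, gold, teal} and column 4 has {red, green, teal, pink}, leaving only grey.
Row 2 already has {red, blue, green, teal} and column 4 already has {red, green, teal, pink, grey}, so row 2, column 4 must be gold.

gold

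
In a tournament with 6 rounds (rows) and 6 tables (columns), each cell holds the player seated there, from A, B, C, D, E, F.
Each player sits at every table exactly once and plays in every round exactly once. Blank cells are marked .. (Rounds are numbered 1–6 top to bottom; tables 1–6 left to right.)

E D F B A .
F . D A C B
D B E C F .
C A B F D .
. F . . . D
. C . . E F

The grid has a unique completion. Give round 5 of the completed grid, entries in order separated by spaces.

A F C E B D

Round 5, table 4: round 5 has {D, F} and table 4 has {A, B, C, F}, leaving only E.
Round 5, table 5: round 5 has {D, E, F} and table 5 has {A, C, D, E, F}, leaving only B.
Round 5, table 1: round 5 has {B, D, E, F} and table 1 has {C, D, E, F}, leaving only A.
Round 5, table 3: round 5 has {A, B, D, E, F} and table 3 has {B, D, E, F}, leaving only C.
So round 5 reads: A F C E B D.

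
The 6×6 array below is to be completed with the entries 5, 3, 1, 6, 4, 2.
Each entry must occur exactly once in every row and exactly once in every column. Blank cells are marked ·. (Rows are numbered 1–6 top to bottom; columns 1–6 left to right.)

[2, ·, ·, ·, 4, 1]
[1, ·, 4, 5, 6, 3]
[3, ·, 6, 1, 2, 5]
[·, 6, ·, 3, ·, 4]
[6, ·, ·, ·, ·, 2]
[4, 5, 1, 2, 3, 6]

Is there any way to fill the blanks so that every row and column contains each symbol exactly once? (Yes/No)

No row or column among the givens repeats a symbol, and propagating forced cells runs into no contradiction.
One valid completion exists (for instance, 2 3 5 6 4 1 / 1 2 4 5 6 3 / 3 4 6 1 2 5 / 5 6 2 3 1 4 / 6 1 3 4 5 2 / 4 5 1 2 3 6).

Yes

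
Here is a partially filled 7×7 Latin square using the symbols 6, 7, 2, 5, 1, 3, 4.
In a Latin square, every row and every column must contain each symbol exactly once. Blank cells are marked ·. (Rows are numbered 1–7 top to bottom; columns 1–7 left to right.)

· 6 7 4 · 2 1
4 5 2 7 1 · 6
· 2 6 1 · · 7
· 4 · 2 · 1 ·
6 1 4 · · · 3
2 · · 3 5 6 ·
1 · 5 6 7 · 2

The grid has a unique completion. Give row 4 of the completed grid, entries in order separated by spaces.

Row 4, column 3: row 4 has {2, 1, 4} and column 3 has {6, 7, 2, 5, 4}, leaving only 3.
Row 4, column 5: row 4 has {2, 1, 3, 4} and column 5 has {7, 5, 1}, leaving only 6.
Row 4, column 7: row 4 has {6, 2, 1, 3, 4} and column 7 has {6, 7, 2, 1, 3}, leaving only 5.
Row 4, column 1: row 4 has {6, 2, 5, 1, 3, 4} and column 1 has {6, 2, 1, 4}, leaving only 7.
So row 4 reads: 7 4 3 2 6 1 5.

7 4 3 2 6 1 5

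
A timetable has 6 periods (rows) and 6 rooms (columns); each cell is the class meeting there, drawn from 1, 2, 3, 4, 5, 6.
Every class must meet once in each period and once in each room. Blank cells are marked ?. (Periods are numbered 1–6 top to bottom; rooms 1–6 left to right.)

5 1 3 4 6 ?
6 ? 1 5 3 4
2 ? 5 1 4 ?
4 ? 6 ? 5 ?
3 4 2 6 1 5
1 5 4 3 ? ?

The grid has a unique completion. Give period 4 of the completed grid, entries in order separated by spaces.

4 3 6 2 5 1

Period 4, room 4: period 4 has {4, 5, 6} and room 4 has {1, 3, 4, 5, 6}, leaving only 2.
Period 4, room 2: period 4 has {2, 4, 5, 6} and room 2 has {1, 4, 5}, leaving only 3.
Period 4, room 6: period 4 has {2, 3, 4, 5, 6} and room 6 has {4, 5}, leaving only 1.
So period 4 reads: 4 3 6 2 5 1.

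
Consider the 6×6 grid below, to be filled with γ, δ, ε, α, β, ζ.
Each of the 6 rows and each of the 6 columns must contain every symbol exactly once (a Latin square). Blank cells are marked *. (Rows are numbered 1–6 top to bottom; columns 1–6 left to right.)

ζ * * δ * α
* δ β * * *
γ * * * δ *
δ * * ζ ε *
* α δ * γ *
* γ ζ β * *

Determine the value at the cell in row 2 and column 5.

ζ

Row 1, column 5: row 1 has {δ, α, ζ} and column 5 has {γ, δ, ε}, leaving only β.
Row 1, column 2: row 1 has {δ, α, β, ζ} and column 2 has {γ, δ, α}, leaving only ε.
Row 1, column 3: row 1 has {δ, ε, α, β, ζ} and column 3 has {δ, β, ζ}, leaving only γ.
Row 4, column 2: row 4 has {δ, ε, ζ} and column 2 has {γ, δ, ε, α}, leaving only β.
Row 3, column 2: row 3 has {γ, δ} and column 2 has {γ, δ, ε, α, β}, leaving only ζ.
Row 4, column 3: row 4 has {δ, ε, β, ζ} and column 3 has {γ, δ, β, ζ}, leaving only α.
Row 3, column 3: row 3 has {γ, δ, ζ} and column 3 has {γ, δ, α, β, ζ}, leaving only ε.
Row 3, column 4: row 3 has {γ, δ, ε, ζ} and column 4 has {δ, β, ζ}, leaving only α.
Row 3, column 6: row 3 has {γ, δ, ε, α, ζ} and column 6 has {α}, leaving only β.
Row 4, column 6: row 4 has {δ, ε, α, β, ζ} and column 6 has {α, β}, leaving only γ.
Row 5, column 4: row 5 has {γ, δ, α} and column 4 has {δ, α, β, ζ}, leaving only ε.
Row 2, column 4: row 2 has {δ, β} and column 4 has {δ, ε, α, β, ζ}, leaving only γ.
Row 5, column 1: row 5 has {γ, δ, ε, α} and column 1 has {γ, δ, ζ}, leaving only β.
Row 5, column 6: row 5 has {γ, δ, ε, α, β} and column 6 has {γ, α, β}, leaving only ζ.
Row 2, column 6: row 2 has {γ, δ, β} and column 6 has {γ, α, β, ζ}, leaving only ε.
Row 2, column 1: row 2 has {γ, δ, ε, β} and column 1 has {γ, δ, β, ζ}, leaving only α.
Row 2 already has {γ, δ, ε, α, β} and column 5 already has {γ, δ, ε, β}, so row 2, column 5 must be ζ.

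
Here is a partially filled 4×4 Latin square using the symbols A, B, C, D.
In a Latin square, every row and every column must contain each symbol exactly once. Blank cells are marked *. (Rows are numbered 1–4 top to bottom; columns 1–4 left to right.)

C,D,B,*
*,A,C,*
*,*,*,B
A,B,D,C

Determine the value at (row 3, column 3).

A

Row 3 already has {B} and column 3 already has {B, C, D}, so row 3, column 3 must be A.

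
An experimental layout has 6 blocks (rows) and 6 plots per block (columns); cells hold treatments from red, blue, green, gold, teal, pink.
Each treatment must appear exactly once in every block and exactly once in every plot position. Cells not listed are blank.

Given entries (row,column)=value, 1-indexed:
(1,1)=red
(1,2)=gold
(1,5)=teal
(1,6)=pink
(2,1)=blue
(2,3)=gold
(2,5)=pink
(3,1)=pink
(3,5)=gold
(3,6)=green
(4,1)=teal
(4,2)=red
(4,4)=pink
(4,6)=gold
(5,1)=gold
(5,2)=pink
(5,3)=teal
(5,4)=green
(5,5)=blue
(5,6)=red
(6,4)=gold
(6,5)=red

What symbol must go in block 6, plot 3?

pink

Block 1, plot 4: block 1 has {red, gold, teal, pink} and plot 4 has {green, gold, pink}, leaving only blue.
Block 1, plot 3: block 1 has {red, blue, gold, teal, pink} and plot 3 has {gold, teal}, leaving only green.
Block 2, plot 6: block 2 has {blue, gold, pink} and plot 6 has {red, green, gold, pink}, leaving only teal.
Block 2, plot 2: block 2 has {blue, gold, teal, pink} and plot 2 has {red, gold, pink}, leaving only green.
Block 2, plot 4: block 2 has {blue, green, gold, teal, pink} and plot 4 has {blue, green, gold, pink}, leaving only red.
Block 3, plot 4: block 3 has {green, gold, pink} and plot 4 has {red, blue, green, gold, pink}, leaving only teal.
Block 3, plot 2: block 3 has {green, gold, teal, pink} and plot 2 has {red, green, gold, pink}, leaving only blue.
Block 3, plot 3: block 3 has {blue, green, gold, teal, pink} and plot 3 has {green, gold, teal}, leaving only red.
Block 4, plot 3: block 4 has {red, gold, teal, pink} and plot 3 has {red, green, gold, teal}, leaving only blue.
Block 6 already has {red, gold} and plot 3 already has {red, blue, green, gold, teal}, so block 6, plot 3 must be pink.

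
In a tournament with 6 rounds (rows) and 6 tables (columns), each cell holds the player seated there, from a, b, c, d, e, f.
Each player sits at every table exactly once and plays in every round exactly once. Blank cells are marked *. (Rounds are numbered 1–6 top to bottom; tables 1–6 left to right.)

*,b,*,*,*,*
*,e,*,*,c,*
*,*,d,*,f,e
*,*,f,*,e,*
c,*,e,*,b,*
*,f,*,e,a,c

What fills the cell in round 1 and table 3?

c

Round 1, table 5: round 1 has {b} and table 5 has {a, b, c, e, f}, leaving only d.
Round 6, table 3: round 6 has {a, c, e, f} and table 3 has {d, e, f}, leaving only b.
Round 2, table 3: round 2 has {c, e} and table 3 has {b, d, e, f}, leaving only a.
Round 1 already has {b, d} and table 3 already has {a, b, d, e, f}, so round 1, table 3 must be c.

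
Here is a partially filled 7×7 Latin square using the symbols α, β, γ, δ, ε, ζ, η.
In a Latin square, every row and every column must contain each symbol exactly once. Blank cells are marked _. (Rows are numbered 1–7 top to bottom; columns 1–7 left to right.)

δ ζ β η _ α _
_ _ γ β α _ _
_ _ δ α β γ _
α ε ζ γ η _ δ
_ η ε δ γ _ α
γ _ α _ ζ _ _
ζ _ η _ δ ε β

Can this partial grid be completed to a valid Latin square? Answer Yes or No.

Row 3, column 2: row 3 together with column 2 already contain {α, β, γ, δ, ε, ζ, η} — every symbol — so nothing can go there. The grid has no valid completion.

No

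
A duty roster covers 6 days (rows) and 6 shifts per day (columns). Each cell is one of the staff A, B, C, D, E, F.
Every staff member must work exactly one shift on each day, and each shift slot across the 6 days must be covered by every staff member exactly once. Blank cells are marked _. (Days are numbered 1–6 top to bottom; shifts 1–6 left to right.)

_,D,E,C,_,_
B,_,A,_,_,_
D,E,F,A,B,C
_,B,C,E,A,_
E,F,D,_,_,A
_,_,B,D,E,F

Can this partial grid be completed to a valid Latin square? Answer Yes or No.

No day or shift among the givens repeats a symbol, and propagating forced cells runs into no contradiction.
One valid completion exists (for instance, A D E C F B / B C A F D E / D E F A B C / F B C E A D / E F D B C A / C A B D E F).

Yes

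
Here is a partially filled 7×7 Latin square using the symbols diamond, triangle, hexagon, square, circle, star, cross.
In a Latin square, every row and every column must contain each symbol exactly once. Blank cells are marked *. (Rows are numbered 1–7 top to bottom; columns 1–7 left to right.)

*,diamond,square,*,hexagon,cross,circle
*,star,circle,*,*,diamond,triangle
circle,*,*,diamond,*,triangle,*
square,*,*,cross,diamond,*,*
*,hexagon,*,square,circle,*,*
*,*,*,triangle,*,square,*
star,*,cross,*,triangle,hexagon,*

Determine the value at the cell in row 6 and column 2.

circle

Row 1, column 1: row 1 has {diamond, hexagon, square, circle, cross} and column 1 has {square, circle, star}, leaving only triangle.
Row 1, column 4: row 1 has {diamond, triangle, hexagon, square, circle, cross} and column 4 has {diamond, triangle, square, cross}, leaving only star.
Row 2, column 4: row 2 has {diamond, triangle, circle, star} and column 4 has {diamond, triangle, square, star, cross}, leaving only hexagon.
Row 2, column 1: row 2 has {diamond, triangle, hexagon, circle, star} and column 1 has {triangle, square, circle, star}, leaving only cross.
Row 2, column 5: row 2 has {diamond, triangle, hexagon, circle, star, cross} and column 5 has {diamond, triangle, hexagon, circle}, leaving only square.
Row 5, column 1: row 5 has {hexagon, square, circle} and column 1 has {triangle, square, circle, star, cross}, leaving only diamond.
Row 5, column 6: row 5 has {diamond, hexagon, square, circle} and column 6 has {diamond, triangle, hexagon, square, cross}, leaving only star.
Row 4, column 6: row 4 has {diamond, square, cross} and column 6 has {diamond, triangle, hexagon, square, star, cross}, leaving only circle.
Row 4, column 2: row 4 has {diamond, square, circle, cross} and column 2 has {diamond, hexagon, star}, leaving only triangle.
Row 5, column 3: row 5 has {diamond, hexagon, square, circle, star} and column 3 has {square, circle, cross}, leaving only triangle.
Row 5, column 7: row 5 has {diamond, triangle, hexagon, square, circle, star} and column 7 has {triangle, circle}, leaving only cross.
Row 6, column 1: row 6 has {triangle, square} and column 1 has {diamond, triangle, square, circle, star, cross}, leaving only hexagon.
Row 7, column 4: row 7 has {triangle, hexagon, star, cross} and column 4 has {diamond, triangle, hexagon, square, star, cross}, leaving only circle.
Row 7, column 2: row 7 has {triangle, hexagon, circle, star, cross} and column 2 has {diamond, triangle, hexagon, star}, leaving only square.
Row 3, column 2: row 3 has {diamond, triangle, circle} and column 2 has {diamond, triangle, hexagon, square, star}, leaving only cross.
Row 6 already has {triangle, hexagon, square} and column 2 already has {diamond, triangle, hexagon, square, star, cross}, so row 6, column 2 must be circle.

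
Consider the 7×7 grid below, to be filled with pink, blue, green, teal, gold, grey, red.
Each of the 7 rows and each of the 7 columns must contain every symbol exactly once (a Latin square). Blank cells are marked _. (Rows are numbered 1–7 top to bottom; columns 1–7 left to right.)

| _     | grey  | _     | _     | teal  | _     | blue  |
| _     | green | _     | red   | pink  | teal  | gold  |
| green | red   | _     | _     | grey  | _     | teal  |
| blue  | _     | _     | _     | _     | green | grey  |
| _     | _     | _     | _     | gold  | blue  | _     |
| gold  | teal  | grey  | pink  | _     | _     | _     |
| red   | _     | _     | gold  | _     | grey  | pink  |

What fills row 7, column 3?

teal

Row 1, column 1: row 1 has {blue, teal, grey} and column 1 has {blue, green, gold, red}, leaving only pink.
Row 1, column 4: row 1 has {pink, blue, teal, grey} and column 4 has {pink, gold, red}, leaving only green.
Row 2, column 1: row 2 has {pink, green, teal, gold, red} and column 1 has {pink, blue, green, gold, red}, leaving only grey.
Row 2, column 3: row 2 has {pink, green, teal, gold, grey, red} and column 3 has {grey}, leaving only blue.
Row 3, column 4: row 3 has {green, teal, grey, red} and column 4 has {pink, green, gold, red}, leaving only blue.
Row 4, column 4: row 4 has {blue, green, grey} and column 4 has {pink, blue, green, gold, red}, leaving only teal.
Row 4, column 5: row 4 has {blue, green, teal, grey} and column 5 has {pink, teal, gold, grey}, leaving only red.
Row 5, column 1: row 5 has {blue, gold} and column 1 has {pink, blue, green, gold, grey, red}, leaving only teal.
Row 5, column 2: row 5 has {blue, teal, gold} and column 2 has {green, teal, grey, red}, leaving only pink.
Row 4, column 2: row 4 has {blue, green, teal, grey, red} and column 2 has {pink, green, teal, grey, red}, leaving only gold.
Row 4, column 3: row 4 has {blue, green, teal, gold, grey, red} and column 3 has {blue, grey}, leaving only pink.
Row 3, column 3: row 3 has {blue, green, teal, grey, red} and column 3 has {pink, blue, grey}, leaving only gold.
Row 1, column 3: row 1 has {pink, blue, green, teal, grey} and column 3 has {pink, blue, gold, grey}, leaving only red.
Row 1, column 6: row 1 has {pink, blue, green, teal, grey, red} and column 6 has {blue, green, teal, grey}, leaving only gold.
Row 3, column 6: row 3 has {blue, green, teal, gold, grey, red} and column 6 has {blue, green, teal, gold, grey}, leaving only pink.
Row 5, column 3: row 5 has {pink, blue, teal, gold} and column 3 has {pink, blue, gold, grey, red}, leaving only green.
Row 7 already has {pink, gold, grey, red} and column 3 already has {pink, blue, green, gold, grey, red}, so row 7, column 3 must be teal.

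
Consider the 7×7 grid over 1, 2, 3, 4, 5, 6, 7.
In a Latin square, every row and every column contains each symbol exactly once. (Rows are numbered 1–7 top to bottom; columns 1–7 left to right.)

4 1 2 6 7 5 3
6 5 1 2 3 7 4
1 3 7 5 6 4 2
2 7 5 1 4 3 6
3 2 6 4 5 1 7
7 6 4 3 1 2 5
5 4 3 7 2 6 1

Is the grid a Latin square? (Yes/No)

Each row is a permutation of the 7 symbols, and so is each column.

Yes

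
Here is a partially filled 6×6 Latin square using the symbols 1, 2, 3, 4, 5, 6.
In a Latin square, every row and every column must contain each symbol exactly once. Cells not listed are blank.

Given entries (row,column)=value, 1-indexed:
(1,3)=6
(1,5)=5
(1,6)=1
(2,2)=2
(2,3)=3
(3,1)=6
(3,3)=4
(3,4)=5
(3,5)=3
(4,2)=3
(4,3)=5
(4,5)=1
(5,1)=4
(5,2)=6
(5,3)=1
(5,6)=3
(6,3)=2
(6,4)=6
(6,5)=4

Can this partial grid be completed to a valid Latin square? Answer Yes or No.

No

Row 1, column 2: row 1 has {1, 5, 6} and column 2 has {2, 3, 6}, so it must be 4.
Row 2, column 5: row 2 has {2, 3} and column 5 has {1, 3, 4, 5}, so it must be 6.
Row 3, column 2: row 3 has {3, 4, 5, 6} and column 2 has {2, 3, 4, 6}, so it must be 1.
Row 3, column 6: row 3 has {1, 3, 4, 5, 6} and column 6 has {1, 3}, so it must be 2.
Row 4, column 1: row 4 has {1, 3, 5} and column 1 has {4, 6}, so it must be 2.
Row 1, column 1: row 1 has {1, 4, 5, 6} and column 1 has {2, 4, 6}, so it must be 3.
Row 1, column 4: row 1 has {1, 3, 4, 5, 6} and column 4 has {5, 6}, so it must be 2.
Now row 5, column 4: row 5 together with column 4 already contain {1, 2, 3, 4, 5, 6} — every symbol — so nothing can go there. The grid has no valid completion.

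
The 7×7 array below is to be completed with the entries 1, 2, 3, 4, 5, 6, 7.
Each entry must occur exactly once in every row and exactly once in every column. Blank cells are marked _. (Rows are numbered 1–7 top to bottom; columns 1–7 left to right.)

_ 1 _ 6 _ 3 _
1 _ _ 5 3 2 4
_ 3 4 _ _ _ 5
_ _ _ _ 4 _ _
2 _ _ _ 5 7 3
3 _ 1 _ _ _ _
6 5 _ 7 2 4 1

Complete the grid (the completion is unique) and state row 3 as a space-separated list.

Row 3, column 1: row 3 has {3, 4, 5} and column 1 has {1, 2, 3, 6}, leaving only 7.
Row 1, column 5: row 1 has {1, 3, 6} and column 5 has {2, 3, 4, 5}, leaving only 7.
Row 1, column 7: row 1 has {1, 3, 6, 7} and column 7 has {1, 3, 4, 5}, leaving only 2.
Row 1, column 3: row 1 has {1, 2, 3, 6, 7} and column 3 has {1, 4}, leaving only 5.
Row 1, column 1: row 1 has {1, 2, 3, 5, 6, 7} and column 1 has {1, 2, 3, 6, 7}, leaving only 4.
Row 4, column 1: row 4 has {4} and column 1 has {1, 2, 3, 4, 6, 7}, leaving only 5.
Row 5, column 3: row 5 has {2, 3, 5, 7} and column 3 has {1, 4, 5}, leaving only 6.
Row 2, column 3: row 2 has {1, 2, 3, 4, 5} and column 3 has {1, 4, 5, 6}, leaving only 7.
Row 2, column 2: row 2 has {1, 2, 3, 4, 5, 7} and column 2 has {1, 3, 5}, leaving only 6.
Row 5, column 2: row 5 has {2, 3, 5, 6, 7} and column 2 has {1, 3, 5, 6}, leaving only 4.
Row 5, column 4: row 5 has {2, 3, 4, 5, 6, 7} and column 4 has {5, 6, 7}, leaving only 1.
Row 3, column 4: row 3 has {3, 4, 5, 7} and column 4 has {1, 5, 6, 7}, leaving only 2.
Row 4, column 4: row 4 has {4, 5} and column 4 has {1, 2, 5, 6, 7}, leaving only 3.
Row 4, column 3: row 4 has {3, 4, 5} and column 3 has {1, 4, 5, 6, 7}, leaving only 2.
Row 4, column 2: row 4 has {2, 3, 4, 5} and column 2 has {1, 3, 4, 5, 6}, leaving only 7.
Row 4, column 7: row 4 has {2, 3, 4, 5, 7} and column 7 has {1, 2, 3, 4, 5}, leaving only 6.
Row 4, column 6: row 4 has {2, 3, 4, 5, 6, 7} and column 6 has {2, 3, 4, 7}, leaving only 1.
Row 3, column 6: row 3 has {2, 3, 4, 5, 7} and column 6 has {1, 2, 3, 4, 7}, leaving only 6.
Row 3, column 5: row 3 has {2, 3, 4, 5, 6, 7} and column 5 has {2, 3, 4, 5, 7}, leaving only 1.
So row 3 reads: 7 3 4 2 1 6 5.

7 3 4 2 1 6 5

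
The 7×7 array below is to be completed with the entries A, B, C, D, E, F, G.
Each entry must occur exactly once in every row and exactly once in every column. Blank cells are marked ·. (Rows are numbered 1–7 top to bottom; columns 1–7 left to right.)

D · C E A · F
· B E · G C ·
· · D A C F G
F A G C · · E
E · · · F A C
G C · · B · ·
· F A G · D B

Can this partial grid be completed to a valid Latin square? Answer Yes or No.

Row 1, column 2: row 1 has {A, C, D, E, F} and column 2 has {A, B, C, F}, so it must be G.
Row 1, column 6: row 1 has {A, C, D, E, F, G} and column 6 has {A, C, D, F}, so it must be B.
Now row 4, column 6: row 4 together with column 6 already contain {A, B, C, D, E, F, G} — every symbol — so nothing can go there. The grid has no valid completion.

No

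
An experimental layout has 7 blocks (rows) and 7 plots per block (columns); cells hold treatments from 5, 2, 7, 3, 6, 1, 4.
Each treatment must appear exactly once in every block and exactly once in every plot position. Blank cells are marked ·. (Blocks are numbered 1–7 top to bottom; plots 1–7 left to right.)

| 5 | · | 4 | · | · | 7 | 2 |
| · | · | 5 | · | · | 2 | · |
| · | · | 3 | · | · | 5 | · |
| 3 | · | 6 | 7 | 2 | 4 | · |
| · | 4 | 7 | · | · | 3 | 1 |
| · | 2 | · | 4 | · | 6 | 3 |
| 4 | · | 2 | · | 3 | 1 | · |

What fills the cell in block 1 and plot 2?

Block 4, plot 7: block 4 has {2, 7, 3, 6, 4} and plot 7 has {2, 3, 1}, leaving only 5.
Block 4, plot 2: block 4 has {5, 2, 7, 3, 6, 4} and plot 2 has {2, 4}, leaving only 1.
Block 6, plot 3: block 6 has {2, 3, 6, 4} and plot 3 has {5, 2, 7, 3, 6, 4}, leaving only 1.
Block 6, plot 1: block 6 has {2, 3, 6, 1, 4} and plot 1 has {5, 3, 4}, leaving only 7.
Block 6, plot 5: block 6 has {2, 7, 3, 6, 1, 4} and plot 5 has {2, 3}, leaving only 5.
Block 5, plot 5: block 5 has {7, 3, 1, 4} and plot 5 has {5, 2, 3}, leaving only 6.
Block 1, plot 5: block 1 has {5, 2, 7, 4} and plot 5 has {5, 2, 3, 6}, leaving only 1.
Block 5, plot 1: block 5 has {7, 3, 6, 1, 4} and plot 1 has {5, 7, 3, 4}, leaving only 2.
Block 5, plot 4: block 5 has {2, 7, 3, 6, 1, 4} and plot 4 has {7, 4}, leaving only 5.
Block 7, plot 4: block 7 has {2, 3, 1, 4} and plot 4 has {5, 7, 4}, leaving only 6.
Block 1, plot 4: block 1 has {5, 2, 7, 1, 4} and plot 4 has {5, 7, 6, 4}, leaving only 3.
Block 1 already has {5, 2, 7, 3, 1, 4} and plot 2 already has {2, 1, 4}, so block 1, plot 2 must be 6.

6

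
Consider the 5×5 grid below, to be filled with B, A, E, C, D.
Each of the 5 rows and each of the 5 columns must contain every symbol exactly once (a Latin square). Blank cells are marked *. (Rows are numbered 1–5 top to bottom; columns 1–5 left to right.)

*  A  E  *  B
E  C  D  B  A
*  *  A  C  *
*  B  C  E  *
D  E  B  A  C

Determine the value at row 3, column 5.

Row 1, column 1: row 1 has {B, A, E} and column 1 has {E, D}, leaving only C.
Row 1, column 4: row 1 has {B, A, E, C} and column 4 has {B, A, E, C}, leaving only D.
Row 3, column 1: row 3 has {A, C} and column 1 has {E, C, D}, leaving only B.
Row 3, column 2: row 3 has {B, A, C} and column 2 has {B, A, E, C}, leaving only D.
Row 3 already has {B, A, C, D} and column 5 already has {B, A, C}, so row 3, column 5 must be E.

E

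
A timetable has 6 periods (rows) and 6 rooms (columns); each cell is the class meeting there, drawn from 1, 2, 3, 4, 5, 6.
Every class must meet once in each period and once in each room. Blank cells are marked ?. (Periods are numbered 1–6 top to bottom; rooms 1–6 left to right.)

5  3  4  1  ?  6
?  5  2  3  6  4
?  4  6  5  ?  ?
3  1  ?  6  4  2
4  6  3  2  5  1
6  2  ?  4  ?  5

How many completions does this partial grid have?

1

Period 1, room 5: eliminating its period and room leaves {2}.
Period 2, room 1: eliminating its period and room leaves {1}.
Period 3, room 1: eliminating its period and room leaves {1, 2}.
Period 3, room 5: eliminating its period and room leaves {1, 2, 3}.
Period 3, room 6: eliminating its period and room leaves {3}.
Period 4, room 3: eliminating its period and room leaves {5}.
Period 6, room 3: eliminating its period and room leaves {1}.
Period 6, room 5: eliminating its period and room leaves {1, 3}.
Only one assignment across all blanks avoids any period or room repeat, giving 1 completion.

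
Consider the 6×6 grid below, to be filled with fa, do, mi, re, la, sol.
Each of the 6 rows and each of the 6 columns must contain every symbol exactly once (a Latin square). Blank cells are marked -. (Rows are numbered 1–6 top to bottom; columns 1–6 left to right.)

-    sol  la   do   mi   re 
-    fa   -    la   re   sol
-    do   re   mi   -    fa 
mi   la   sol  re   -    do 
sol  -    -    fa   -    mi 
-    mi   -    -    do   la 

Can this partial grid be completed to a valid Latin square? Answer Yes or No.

No row or column among the givens repeats a symbol, and propagating forced cells runs into no contradiction.
One valid completion exists (for instance, fa sol la do mi re / do fa mi la re sol / la do re mi sol fa / mi la sol re fa do / sol re do fa la mi / re mi fa sol do la).

Yes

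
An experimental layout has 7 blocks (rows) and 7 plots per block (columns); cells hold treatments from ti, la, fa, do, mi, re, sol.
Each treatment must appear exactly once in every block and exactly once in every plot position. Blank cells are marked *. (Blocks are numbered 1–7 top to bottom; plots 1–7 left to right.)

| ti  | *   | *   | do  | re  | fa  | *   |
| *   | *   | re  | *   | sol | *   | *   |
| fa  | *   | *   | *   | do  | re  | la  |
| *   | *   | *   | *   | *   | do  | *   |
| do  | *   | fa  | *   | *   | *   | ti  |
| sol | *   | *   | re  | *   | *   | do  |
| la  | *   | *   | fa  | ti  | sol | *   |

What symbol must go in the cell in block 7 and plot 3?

Block 2, plot 1: block 2 has {re, sol} and plot 1 has {ti, la, fa, do, sol}, leaving only mi.
Block 2, plot 7: block 2 has {mi, re, sol} and plot 7 has {ti, la, do}, leaving only fa.
Block 4, plot 1: block 4 has {do} and plot 1 has {ti, la, fa, do, mi, sol}, leaving only re.
Block 7, plot 3 is narrowed to {do, mi}.
If it were mi, propagating the remaining blanks reaches a contradiction.
So block 7, plot 3 must be do.

do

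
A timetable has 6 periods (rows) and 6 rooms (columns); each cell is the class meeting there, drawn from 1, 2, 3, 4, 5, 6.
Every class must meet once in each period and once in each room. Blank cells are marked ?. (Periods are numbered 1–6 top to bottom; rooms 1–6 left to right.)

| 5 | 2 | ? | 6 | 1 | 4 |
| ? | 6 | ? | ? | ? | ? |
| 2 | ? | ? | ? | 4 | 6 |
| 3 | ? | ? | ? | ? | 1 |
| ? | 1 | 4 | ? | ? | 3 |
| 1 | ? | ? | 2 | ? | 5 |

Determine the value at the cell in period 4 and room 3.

Period 1, room 3: period 1 has {1, 2, 4, 5, 6} and room 3 has {4}, leaving only 3.
Period 2, room 1: period 2 has {6} and room 1 has {1, 2, 3, 5}, leaving only 4.
Period 2, room 6: period 2 has {4, 6} and room 6 has {1, 3, 4, 5, 6}, leaving only 2.
Period 5, room 1: period 5 has {1, 3, 4} and room 1 has {1, 2, 3, 4, 5}, leaving only 6.
Period 5, room 4: period 5 has {1, 3, 4, 6} and room 4 has {2, 6}, leaving only 5.
Period 4, room 4: period 4 has {1, 3} and room 4 has {2, 5, 6}, leaving only 4.
Period 4, room 2: period 4 has {1, 3, 4} and room 2 has {1, 2, 6}, leaving only 5.
Period 3, room 2: period 3 has {2, 4, 6} and room 2 has {1, 2, 5, 6}, leaving only 3.
Period 3, room 4: period 3 has {2, 3, 4, 6} and room 4 has {2, 4, 5, 6}, leaving only 1.
Period 2, room 4: period 2 has {2, 4, 6} and room 4 has {1, 2, 4, 5, 6}, leaving only 3.
Period 2, room 5: period 2 has {2, 3, 4, 6} and room 5 has {1, 4}, leaving only 5.
Period 2, room 3: period 2 has {2, 3, 4, 5, 6} and room 3 has {3, 4}, leaving only 1.
Period 3, room 3: period 3 has {1, 2, 3, 4, 6} and room 3 has {1, 3, 4}, leaving only 5.
Period 5, room 5: period 5 has {1, 3, 4, 5, 6} and room 5 has {1, 4, 5}, leaving only 2.
Period 4, room 5: period 4 has {1, 3, 4, 5} and room 5 has {1, 2, 4, 5}, leaving only 6.
Period 4 already has {1, 3, 4, 5, 6} and room 3 already has {1, 3, 4, 5}, so period 4, room 3 must be 2.

2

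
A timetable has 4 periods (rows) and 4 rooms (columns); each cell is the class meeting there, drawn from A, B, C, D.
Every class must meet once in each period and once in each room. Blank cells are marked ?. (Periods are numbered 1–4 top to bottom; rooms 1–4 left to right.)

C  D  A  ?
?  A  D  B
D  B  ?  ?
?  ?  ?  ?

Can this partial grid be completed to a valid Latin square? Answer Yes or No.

No

Period 1, room 4: period 1 together with room 4 already contain {A, B, C, D} — every symbol — so nothing can go there. The grid has no valid completion.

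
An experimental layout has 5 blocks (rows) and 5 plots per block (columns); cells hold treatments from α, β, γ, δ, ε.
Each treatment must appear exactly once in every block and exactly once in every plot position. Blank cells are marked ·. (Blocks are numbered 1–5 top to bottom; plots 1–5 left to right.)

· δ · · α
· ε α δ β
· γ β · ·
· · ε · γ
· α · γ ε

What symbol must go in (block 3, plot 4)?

Block 1, plot 3: block 1 has {α, δ} and plot 3 has {α, β, ε}, leaving only γ.
Block 2, plot 1: block 2 has {α, β, δ, ε} and plot 1 has {}, leaving only γ.
Block 3, plot 5: block 3 has {β, γ} and plot 5 has {α, β, γ, ε}, leaving only δ.
Block 4, plot 2: block 4 has {γ, ε} and plot 2 has {α, γ, δ, ε}, leaving only β.
Block 4, plot 4: block 4 has {β, γ, ε} and plot 4 has {γ, δ}, leaving only α.
Block 3 already has {β, γ, δ} and plot 4 already has {α, γ, δ}, so block 3, plot 4 must be ε.

ε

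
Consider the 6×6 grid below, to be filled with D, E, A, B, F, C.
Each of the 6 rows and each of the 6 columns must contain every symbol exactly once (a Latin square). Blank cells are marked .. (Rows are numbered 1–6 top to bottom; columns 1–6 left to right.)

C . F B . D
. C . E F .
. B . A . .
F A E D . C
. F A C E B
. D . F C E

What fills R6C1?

A

Row 1, column 2: row 1 has {D, B, F, C} and column 2 has {D, A, B, F, C}, leaving only E.
Row 1, column 5: row 1 has {D, E, B, F, C} and column 5 has {E, F, C}, leaving only A.
Row 2, column 6: row 2 has {E, F, C} and column 6 has {D, E, B, C}, leaving only A.
Row 3, column 5: row 3 has {A, B} and column 5 has {E, A, F, C}, leaving only D.
Row 3, column 1: row 3 has {D, A, B} and column 1 has {F, C}, leaving only E.
Row 3, column 3: row 3 has {D, E, A, B} and column 3 has {E, A, F}, leaving only C.
Row 3, column 6: row 3 has {D, E, A, B, C} and column 6 has {D, E, A, B, C}, leaving only F.
Row 4, column 5: row 4 has {D, E, A, F, C} and column 5 has {D, E, A, F, C}, leaving only B.
Row 5, column 1: row 5 has {E, A, B, F, C} and column 1 has {E, F, C}, leaving only D.
Row 2, column 1: row 2 has {E, A, F, C} and column 1 has {D, E, F, C}, leaving only B.
Row 6 already has {D, E, F, C} and column 1 already has {D, E, B, F, C}, so row 6, column 1 must be A.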